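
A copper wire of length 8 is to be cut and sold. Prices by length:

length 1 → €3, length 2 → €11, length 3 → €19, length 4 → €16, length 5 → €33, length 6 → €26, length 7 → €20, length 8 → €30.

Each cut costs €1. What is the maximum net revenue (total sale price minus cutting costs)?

Consider every possible first cut. net[k] is the best of p[i]+net[k−i] over all sellable i≤k, charging 1 whenever i<k.
net[1] = 3
net[2] = max(3+3-1, 11+0) = 11
net[3] = max(3+11-1, 11+3-1, 19+0) = 19
net[4] = max(3+19-1, 11+11-1, 19+3-1, 16+0) = 21
net[5] = max(3+21-1, 11+19-1, 19+11-1, 16+3-1, 33+0) = 33
net[6] = max(3+33-1, 11+21-1, 19+19-1, 16+11-1, 33+3-1, 26+0) = 37
net[7] = max(3+37-1, 11+33-1, 19+21-1, …, 26+3-1, 20+0) = 43
net[8] = max(3+43-1, 11+37-1, 19+33-1, …, 20+3-1, 30+0) = 51
One optimal plan: pieces 5 + 3 (1 cut) → €52 − €1 = €51.

51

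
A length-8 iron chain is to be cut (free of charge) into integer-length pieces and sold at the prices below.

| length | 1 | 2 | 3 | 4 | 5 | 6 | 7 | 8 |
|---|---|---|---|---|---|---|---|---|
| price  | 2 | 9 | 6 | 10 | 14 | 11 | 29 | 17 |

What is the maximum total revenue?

36

Consider every possible first cut. r[k] is the best of p[i]+r[k−i] over all sellable i≤k.
r[1] = 2
r[2] = 9
r[3] = 11  (first piece 1, then r[2]=9)
r[4] = 18  (first piece 2, then r[2]=9)
r[5] = 20  (first piece 1, then r[4]=18)
r[6] = 27  (first piece 2, then r[4]=18)
r[7] = 29  (first piece 1, then r[6]=27)
r[8] = 36  (first piece 2, then r[6]=27)
One optimal cutting: 2 + 2 + 2 + 2 → $9 + $9 + $9 + $9 = $36.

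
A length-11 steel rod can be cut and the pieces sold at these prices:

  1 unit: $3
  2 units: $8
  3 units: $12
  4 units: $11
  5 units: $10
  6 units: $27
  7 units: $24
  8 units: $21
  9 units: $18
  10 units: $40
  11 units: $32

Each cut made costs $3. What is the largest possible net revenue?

Build v[k] bottom-up: v[k] = max over allowed piece i of (p[i] + v[k−i]) − 3 per cut.
v[1] = 3
v[2] = 8
v[3] = 12
v[4] = 13  (first piece 2, then v[2]=8)
v[5] = 17  (first piece 2, then v[3]=12)
v[6] = 27
v[7] = 27  (first piece 1, then v[6]=27)
v[8] = 32  (first piece 2, then v[6]=27)
v[9] = 36  (first piece 3, then v[6]=27)
v[10] = 40
v[11] = 41  (first piece 2, then v[9]=36)
One optimal plan: pieces 6 + 3 + 2 (2 cuts) → $47 − $6 = $41.

41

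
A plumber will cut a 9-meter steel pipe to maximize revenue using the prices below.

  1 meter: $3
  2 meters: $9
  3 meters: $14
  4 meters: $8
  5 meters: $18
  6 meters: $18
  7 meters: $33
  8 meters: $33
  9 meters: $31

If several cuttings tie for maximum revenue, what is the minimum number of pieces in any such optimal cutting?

2

Let r[k] be the best obtainable value from length k. For each k, try every first piece i and keep the best of price[i] + r[k−i].
r[1] = 3
r[2] = max(3+3, 9+0) = 9
r[3] = max(3+9, 9+3, 14+0) = 14
r[4] = max(3+14, 9+9, 14+3, 8+0) = 18
r[5] = max(3+18, 9+14, 14+9, 8+3, 18+0) = 23
r[6] = max(3+23, 9+18, 14+14, 8+9, 18+3, 18+0) = 28
r[7] = max(3+28, 9+23, 14+18, …, 18+3, 33+0) = 33
r[8] = max(3+33, 9+28, 14+23, …, 33+3, 33+0) = 37
r[9] = max(3+37, 9+33, 14+28, …, 33+3, 31+0) = 42
Maximum revenue is $42.
Now minimize piece count subject to staying optimal: for each k, pieces[k] = 1 + min over i with p[i]+r[k−i]=r[k] of pieces[k−i].
pieces[6] = 2
pieces[7] = 1
pieces[8] = 3
pieces[9] = 2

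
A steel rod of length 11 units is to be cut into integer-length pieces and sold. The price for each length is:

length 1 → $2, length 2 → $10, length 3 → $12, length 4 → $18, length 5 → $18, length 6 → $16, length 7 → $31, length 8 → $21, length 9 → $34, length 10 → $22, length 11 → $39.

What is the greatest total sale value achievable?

52

Build v[k] bottom-up: v[k] = max over allowed piece i of (p[i] + v[k−i]).
v[1] = 2
v[2] = max(2+2, 10+0) = 10
v[3] = max(2+10, 10+2, 12+0) = 12
v[4] = max(2+12, 10+10, 12+2, 18+0) = 20
v[5] = max(2+20, 10+12, 12+10, 18+2, 18+0) = 22
v[6] = max(2+22, 10+20, 12+12, 18+10, 18+2, 16+0) = 30
v[7] = max(2+30, 10+22, 12+20, …, 16+2, 31+0) = 32
v[8] = max(2+32, 10+30, 12+22, …, 31+2, 21+0) = 40
v[9] = max(2+40, 10+32, 12+30, …, 21+2, 34+0) = 42
v[10] = max(2+42, 10+40, 12+32, …, 34+2, 22+0) = 50
v[11] = max(2+50, 10+42, 12+40, …, 22+2, 39+0) = 52
One optimal cutting: 2 + 2 + 2 + 2 + 2 + 1 → $10 + $10 + $10 + $10 + $10 + $2 = $52.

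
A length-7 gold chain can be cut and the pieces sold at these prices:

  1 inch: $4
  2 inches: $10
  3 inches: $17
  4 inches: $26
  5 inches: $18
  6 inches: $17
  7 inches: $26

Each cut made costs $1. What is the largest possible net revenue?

Let r[k] be the best obtainable value from length k. For each k, try every first piece i and keep the best of price[i] + r[k−i] minus the 1 cut fee when i<k.
r[1] = 4
r[2] = 10
r[3] = 17
r[4] = 26
r[5] = 29  (first piece 1, then r[4]=26)
r[6] = 35  (first piece 2, then r[4]=26)
r[7] = 42  (first piece 3, then r[4]=26)
One optimal plan: pieces 4 + 3 (1 cut) → $43 − $1 = $42.

42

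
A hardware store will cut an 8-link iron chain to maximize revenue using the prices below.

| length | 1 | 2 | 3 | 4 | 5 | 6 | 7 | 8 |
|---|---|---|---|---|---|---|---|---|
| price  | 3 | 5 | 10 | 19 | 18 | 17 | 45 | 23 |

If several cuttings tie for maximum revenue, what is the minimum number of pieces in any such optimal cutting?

Build r[k] bottom-up: r[k] = max over allowed piece i of (p[i] + r[k−i]).
r[1] = 3
r[2] = 6  (first piece 1, then r[1]=3)
r[3] = 10
r[4] = 19
r[5] = 22  (first piece 1, then r[4]=19)
r[6] = 25  (first piece 1, then r[5]=22)
r[7] = 45
r[8] = 48  (first piece 1, then r[7]=45)
Maximum revenue is $48.
Now minimize piece count subject to staying optimal: for each k, pieces[k] = 1 + min over i with p[i]+r[k−i]=r[k] of pieces[k−i].
pieces[5] = 2
pieces[6] = 3
pieces[7] = 1
pieces[8] = 2

2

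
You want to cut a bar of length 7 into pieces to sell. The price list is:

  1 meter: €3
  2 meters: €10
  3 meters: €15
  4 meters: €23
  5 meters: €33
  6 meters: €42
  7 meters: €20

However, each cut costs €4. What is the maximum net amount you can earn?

Let net[k] be the best obtainable value from length k. For each k, try every first piece i and keep the best of price[i] + net[k−i] minus the 4 cut fee when i<k.
net[1] = 3
net[2] = max(3+3-4, 10+0) = 10
net[3] = max(3+10-4, 10+3-4, 15+0) = 15
net[4] = max(3+15-4, 10+10-4, 15+3-4, 23+0) = 23
net[5] = max(3+23-4, 10+15-4, 15+10-4, 23+3-4, 33+0) = 33
net[6] = max(3+33-4, 10+23-4, 15+15-4, 23+10-4, 33+3-4, 42+0) = 42
net[7] = max(3+42-4, 10+33-4, 15+23-4, …, 42+3-4, 20+0) = 41
One optimal plan: pieces 6 + 1 (1 cut) → €45 − €4 = €41.

41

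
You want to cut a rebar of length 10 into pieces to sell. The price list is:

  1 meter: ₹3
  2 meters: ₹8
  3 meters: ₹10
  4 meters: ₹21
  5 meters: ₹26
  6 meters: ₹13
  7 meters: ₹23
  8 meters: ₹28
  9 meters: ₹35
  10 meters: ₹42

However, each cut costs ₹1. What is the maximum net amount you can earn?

51

Let v[k] be the best obtainable value from length k. For each k, try every first piece i and keep the best of price[i] + v[k−i] minus the 1 cut fee when i<k.
v[1] = 3
v[2] = 8
v[3] = 10  (first piece 1, then v[2]=8)
v[4] = 21
v[5] = 26
v[6] = 28  (first piece 1, then v[5]=26)
v[7] = 33  (first piece 2, then v[5]=26)
v[8] = 41  (first piece 4, then v[4]=21)
v[9] = 46  (first piece 4, then v[5]=26)
v[10] = 51  (first piece 5, then v[5]=26)
One optimal plan: pieces 5 + 5 (1 cut) → ₹52 − ₹1 = ₹51.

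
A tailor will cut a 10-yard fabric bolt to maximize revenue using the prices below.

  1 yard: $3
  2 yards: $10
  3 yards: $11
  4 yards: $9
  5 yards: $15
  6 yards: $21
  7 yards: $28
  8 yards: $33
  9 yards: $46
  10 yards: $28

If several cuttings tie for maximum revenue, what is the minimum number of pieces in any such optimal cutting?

Build r[k] bottom-up: r[k] = max over allowed piece i of (p[i] + r[k−i]).
r[1] = 3
r[2] = max(3+3, 10+0) = 10
r[3] = max(3+10, 10+3, 11+0) = 13
r[4] = max(3+13, 10+10, 11+3, 9+0) = 20
r[5] = max(3+20, 10+13, 11+10, 9+3, 15+0) = 23
r[6] = max(3+23, 10+20, 11+13, 9+10, 15+3, 21+0) = 30
r[7] = max(3+30, 10+23, 11+20, …, 21+3, 28+0) = 33
r[8] = max(3+33, 10+30, 11+23, …, 28+3, 33+0) = 40
r[9] = max(3+40, 10+33, 11+30, …, 33+3, 46+0) = 46
r[10] = max(3+46, 10+40, 11+33, …, 46+3, 28+0) = 50
Maximum revenue is $50.
Now minimize piece count subject to staying optimal: for each k, pieces[k] = 1 + min over i with p[i]+r[k−i]=r[k] of pieces[k−i].
pieces[7] = 4
pieces[8] = 4
pieces[9] = 1
pieces[10] = 5

5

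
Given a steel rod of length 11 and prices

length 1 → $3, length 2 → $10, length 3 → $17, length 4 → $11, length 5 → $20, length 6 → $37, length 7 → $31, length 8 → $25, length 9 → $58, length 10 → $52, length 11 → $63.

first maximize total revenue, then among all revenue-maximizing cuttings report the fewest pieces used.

2

Consider every possible first cut. r[k] is the best of p[i]+r[k−i] over all sellable i≤k.
r[1] = 3
r[2] = 10
r[3] = 17
r[4] = 20  (first piece 1, then r[3]=17)
r[5] = 27  (first piece 2, then r[3]=17)
r[6] = 37
r[7] = 40  (first piece 1, then r[6]=37)
r[8] = 47  (first piece 2, then r[6]=37)
r[9] = 58
r[10] = 61  (first piece 1, then r[9]=58)
r[11] = 68  (first piece 2, then r[9]=58)
Maximum revenue is $68.
Now minimize piece count subject to staying optimal: for each k, pieces[k] = 1 + min over i with p[i]+r[k−i]=r[k] of pieces[k−i].
pieces[8] = 2
pieces[9] = 1
pieces[10] = 2
pieces[11] = 2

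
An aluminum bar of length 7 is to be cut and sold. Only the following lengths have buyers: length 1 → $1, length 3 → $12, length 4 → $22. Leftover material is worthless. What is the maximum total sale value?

34

Build r[k] bottom-up: r[k] = max over allowed piece i of (p[i] + r[k−i]).
r[1] = 1
r[2] = 2  (first piece 1, then r[1]=1)
r[3] = max(1+2, 12+0) = 12
r[4] = max(1+12, 12+1, 22+0) = 22
r[5] = max(1+22, 12+2, 22+1) = 23
r[6] = max(1+23, 12+12, 22+2) = 24
r[7] = max(1+24, 12+22, 22+12) = 34
One optimal cutting: 4 + 3 → $34.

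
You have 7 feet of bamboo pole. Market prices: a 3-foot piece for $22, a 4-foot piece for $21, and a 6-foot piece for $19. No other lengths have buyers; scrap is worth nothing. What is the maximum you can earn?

Let r[k] be the best obtainable value from length k. For each k, try every first piece i and keep the best of price[i] + r[k−i].
r[1] = 0
r[2] = 0
r[3] = 22
r[4] = 22
r[5] = 22
r[6] = 44  (first piece 3, then r[3]=22)
r[7] = 44
One optimal cutting: pieces 3 + 3 with 1 foot of scrap → $44.

44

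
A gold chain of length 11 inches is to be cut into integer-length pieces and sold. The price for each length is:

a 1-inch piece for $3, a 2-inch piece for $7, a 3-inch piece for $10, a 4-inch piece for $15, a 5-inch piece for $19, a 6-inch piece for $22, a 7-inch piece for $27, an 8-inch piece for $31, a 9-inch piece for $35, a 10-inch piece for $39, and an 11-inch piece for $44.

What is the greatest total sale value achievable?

Build R[k] bottom-up: R[k] = max over allowed piece i of (p[i] + R[k−i]).
R[1] = 3
R[2] = 7
R[3] = 10  (first piece 1, then R[2]=7)
R[4] = 15
R[5] = 19
R[6] = 22  (first piece 1, then R[5]=19)
R[7] = 27
R[8] = 31
R[9] = 35
R[10] = 39
R[11] = 44
Best is to sell the whole 11-inch piece uncut for $44.

44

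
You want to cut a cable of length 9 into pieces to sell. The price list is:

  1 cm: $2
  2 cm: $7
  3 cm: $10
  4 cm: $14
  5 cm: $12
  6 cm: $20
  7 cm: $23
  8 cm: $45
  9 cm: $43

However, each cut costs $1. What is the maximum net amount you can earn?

46

Build v[k] bottom-up: v[k] = max over allowed piece i of (p[i] + v[k−i]) − 1 per cut.
v[1] = 2
v[2] = 7
v[3] = 10
v[4] = 14
v[5] = 16  (first piece 2, then v[3]=10)
v[6] = 20  (first piece 2, then v[4]=14)
v[7] = 23  (first piece 3, then v[4]=14)
v[8] = 45
v[9] = 46  (first piece 1, then v[8]=45)
One optimal plan: pieces 8 + 1 (1 cut) → $47 − $1 = $46.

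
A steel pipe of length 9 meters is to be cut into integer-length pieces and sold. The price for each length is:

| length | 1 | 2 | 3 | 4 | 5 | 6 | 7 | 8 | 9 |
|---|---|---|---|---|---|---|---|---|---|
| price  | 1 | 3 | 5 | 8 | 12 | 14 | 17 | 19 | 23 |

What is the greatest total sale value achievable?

Let r[k] be the best obtainable value from length k. For each k, try every first piece i and keep the best of price[i] + r[k−i].
r[1] = 1
r[2] = max(1+1, 3+0) = 3
r[3] = max(1+3, 3+1, 5+0) = 5
r[4] = max(1+5, 3+3, 5+1, 8+0) = 8
r[5] = max(1+8, 3+5, 5+3, 8+1, 12+0) = 12
r[6] = max(1+12, 3+8, 5+5, 8+3, 12+1, 14+0) = 14
r[7] = max(1+14, 3+12, 5+8, …, 14+1, 17+0) = 17
r[8] = max(1+17, 3+14, 5+12, …, 17+1, 19+0) = 19
r[9] = max(1+19, 3+17, 5+14, …, 19+1, 23+0) = 23
Best is to sell the whole 9-meter piece uncut for $23.

23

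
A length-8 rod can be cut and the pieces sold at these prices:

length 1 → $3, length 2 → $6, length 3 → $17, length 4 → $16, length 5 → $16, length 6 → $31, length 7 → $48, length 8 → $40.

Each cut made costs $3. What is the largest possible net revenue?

Consider every possible first cut. net[k] is the best of p[i]+net[k−i] over all sellable i≤k, charging 3 whenever i<k.
net[1] = 3
net[2] = 6
net[3] = 17
net[4] = 17  (first piece 1, then net[3]=17)
net[5] = 20  (first piece 2, then net[3]=17)
net[6] = 31  (first piece 3, then net[3]=17)
net[7] = 48
net[8] = 48  (first piece 1, then net[7]=48)
One optimal plan: pieces 7 + 1 (1 cut) → $51 − $3 = $48.

48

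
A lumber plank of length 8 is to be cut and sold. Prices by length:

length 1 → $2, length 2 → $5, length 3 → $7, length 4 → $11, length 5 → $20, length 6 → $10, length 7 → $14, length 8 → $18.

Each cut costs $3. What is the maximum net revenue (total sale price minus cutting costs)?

Consider every possible first cut. net[k] is the best of p[i]+net[k−i] over all sellable i≤k, charging 3 whenever i<k.
net[1] = 2
net[2] = max(2+2-3, 5+0) = 5
net[3] = max(2+5-3, 5+2-3, 7+0) = 7
net[4] = max(2+7-3, 5+5-3, 7+2-3, 11+0) = 11
net[5] = max(2+11-3, 5+7-3, 7+5-3, 11+2-3, 20+0) = 20
net[6] = max(2+20-3, 5+11-3, 7+7-3, 11+5-3, 20+2-3, 10+0) = 19
net[7] = max(2+19-3, 5+20-3, 7+11-3, …, 10+2-3, 14+0) = 22
net[8] = max(2+22-3, 5+19-3, 7+20-3, …, 14+2-3, 18+0) = 24
One optimal plan: pieces 5 + 3 (1 cut) → $27 − $3 = $24.

24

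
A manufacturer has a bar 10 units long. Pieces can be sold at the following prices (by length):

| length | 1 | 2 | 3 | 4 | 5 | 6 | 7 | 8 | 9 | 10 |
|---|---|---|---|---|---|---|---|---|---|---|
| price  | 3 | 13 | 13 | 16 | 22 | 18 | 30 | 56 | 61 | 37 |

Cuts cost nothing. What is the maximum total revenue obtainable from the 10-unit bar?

Let R[k] be the best obtainable value from length k. For each k, try every first piece i and keep the best of price[i] + R[k−i].
R[1] = 3
R[2] = max(3+3, 13+0) = 13
R[3] = max(3+13, 13+3, 13+0) = 16
R[4] = max(3+16, 13+13, 13+3, 16+0) = 26
R[5] = max(3+26, 13+16, 13+13, 16+3, 22+0) = 29
R[6] = max(3+29, 13+26, 13+16, 16+13, 22+3, 18+0) = 39
R[7] = max(3+39, 13+29, 13+26, …, 18+3, 30+0) = 42
R[8] = max(3+42, 13+39, 13+29, …, 30+3, 56+0) = 56
R[9] = max(3+56, 13+42, 13+39, …, 56+3, 61+0) = 61
R[10] = max(3+61, 13+56, 13+42, …, 61+3, 37+0) = 69
One optimal cutting: 8 + 2 → $56 + $13 = $69.

69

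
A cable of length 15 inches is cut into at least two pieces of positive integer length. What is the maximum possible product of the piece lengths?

Fill m[k] for k=2..15: at each k try every first piece i and multiply by the better of (k−i) uncut or m[k−i].
m[2] = 1·max(1,0) = 1·1 = 1
m[3] = max(1·2, 2·1) = 2
m[4] = max(1·3, 2·2, 3·1) = 4
m[5] = max(1·4, 2·3, 3·2, 4·1) = 6
m[6] = max(1·6, 2·4, 3·3, 4·2, 5·1) = 9
m[7] = max(1·9, 2·6, 3·4, 4·3, 5·2, 6·1) = 12
m[8] = max(1·12, 2·9, 3·6, …, 6·2, 7·1) = 18
m[9] = max(1·18, 2·12, 3·9, …, 7·2, 8·1) = 27
m[10] = max(1·27, 2·18, 3·12, …, 8·2, 9·1) = 36
m[11] = max(1·36, 2·27, 3·18, …, 9·2, 10·1) = 54
m[12] = max(1·54, 2·36, 3·27, …, 10·2, 11·1) = 81
m[13] = max(1·81, 2·54, 3·36, …, 11·2, 12·1) = 108
m[14] = max(1·108, 2·81, 3·54, …, 12·2, 13·1) = 162
m[15] = max(1·162, 2·108, 3·81, …, 13·2, 14·1) = 243
One optimal split: 3 + 3 + 3 + 3 + 3; product 3·3·3·3·3 = 243.

243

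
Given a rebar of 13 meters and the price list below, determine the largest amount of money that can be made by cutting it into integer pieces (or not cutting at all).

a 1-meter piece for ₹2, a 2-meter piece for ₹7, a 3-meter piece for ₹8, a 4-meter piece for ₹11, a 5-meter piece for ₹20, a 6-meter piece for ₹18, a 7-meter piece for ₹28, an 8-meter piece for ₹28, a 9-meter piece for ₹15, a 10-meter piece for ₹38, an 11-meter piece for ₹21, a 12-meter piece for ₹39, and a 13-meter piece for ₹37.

Build r[k] bottom-up: r[k] = max over allowed piece i of (p[i] + r[k−i]).
r[1] = 2
r[2] = 7
r[3] = 9  (first piece 1, then r[2]=7)
r[4] = 14  (first piece 2, then r[2]=7)
r[5] = 20
r[6] = 22  (first piece 1, then r[5]=20)
r[7] = 28
r[8] = 30  (first piece 1, then r[7]=28)
r[9] = 35  (first piece 2, then r[7]=28)
r[10] = 40  (first piece 5, then r[5]=20)
r[11] = 42  (first piece 1, then r[10]=40)
r[12] = 48  (first piece 5, then r[7]=28)
r[13] = 50  (first piece 1, then r[12]=48)
One optimal cutting: 7 + 5 + 1 → ₹28 + ₹20 + ₹2 = ₹50.

50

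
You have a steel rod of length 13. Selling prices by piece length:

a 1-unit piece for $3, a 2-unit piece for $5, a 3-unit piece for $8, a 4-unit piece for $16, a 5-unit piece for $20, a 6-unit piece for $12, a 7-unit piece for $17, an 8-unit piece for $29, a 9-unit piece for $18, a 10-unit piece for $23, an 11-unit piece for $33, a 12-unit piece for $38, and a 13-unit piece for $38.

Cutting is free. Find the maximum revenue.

52

Let v[k] be the best obtainable value from length k. For each k, try every first piece i and keep the best of price[i] + v[k−i].
v[1] = 3
v[2] = max(3+3, 5+0) = 6
v[3] = max(3+6, 5+3, 8+0) = 9
v[4] = max(3+9, 5+6, 8+3, 16+0) = 16
v[5] = max(3+16, 5+9, 8+6, 16+3, 20+0) = 20
v[6] = max(3+20, 5+16, 8+9, 16+6, 20+3, 12+0) = 23
v[7] = max(3+23, 5+20, 8+16, …, 12+3, 17+0) = 26
v[8] = max(3+26, 5+23, 8+20, …, 17+3, 29+0) = 32
v[9] = max(3+32, 5+26, 8+23, …, 29+3, 18+0) = 36
v[10] = max(3+36, 5+32, 8+26, …, 18+3, 23+0) = 40
v[11] = max(3+40, 5+36, 8+32, …, 23+3, 33+0) = 43
v[12] = max(3+43, 5+40, 8+36, …, 33+3, 38+0) = 48
v[13] = max(3+48, 5+43, 8+40, …, 38+3, 38+0) = 52
One optimal cutting: 5 + 4 + 4 → $20 + $16 + $16 = $52.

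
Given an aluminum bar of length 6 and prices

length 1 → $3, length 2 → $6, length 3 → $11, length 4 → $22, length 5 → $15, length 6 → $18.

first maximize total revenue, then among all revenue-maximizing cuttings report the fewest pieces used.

2

Let r[k] be the best obtainable value from length k. For each k, try every first piece i and keep the best of price[i] + r[k−i].
r[1] = 3
r[2] = max(3+3, 6+0) = 6
r[3] = max(3+6, 6+3, 11+0) = 11
r[4] = max(3+11, 6+6, 11+3, 22+0) = 22
r[5] = max(3+22, 6+11, 11+6, 22+3, 15+0) = 25
r[6] = max(3+25, 6+22, 11+11, 22+6, 15+3, 18+0) = 28
Maximum revenue is $28.
Now minimize piece count subject to staying optimal: for each k, pieces[k] = 1 + min over i with p[i]+r[k−i]=r[k] of pieces[k−i].
pieces[3] = 1
pieces[4] = 1
pieces[5] = 2
pieces[6] = 2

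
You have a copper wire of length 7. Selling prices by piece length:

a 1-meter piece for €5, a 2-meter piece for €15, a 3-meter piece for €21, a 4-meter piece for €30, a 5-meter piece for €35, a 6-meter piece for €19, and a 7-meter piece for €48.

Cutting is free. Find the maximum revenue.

Let R[k] be the best obtainable value from length k. For each k, try every first piece i and keep the best of price[i] + R[k−i].
R[1] = 5
R[2] = max(5+5, 15+0) = 15
R[3] = max(5+15, 15+5, 21+0) = 21
R[4] = max(5+21, 15+15, 21+5, 30+0) = 30
R[5] = max(5+30, 15+21, 21+15, 30+5, 35+0) = 36
R[6] = max(5+36, 15+30, 21+21, 30+15, 35+5, 19+0) = 45
R[7] = max(5+45, 15+36, 21+30, …, 19+5, 48+0) = 51
One optimal cutting: 3 + 2 + 2 → €21 + €15 + €15 = €51.

51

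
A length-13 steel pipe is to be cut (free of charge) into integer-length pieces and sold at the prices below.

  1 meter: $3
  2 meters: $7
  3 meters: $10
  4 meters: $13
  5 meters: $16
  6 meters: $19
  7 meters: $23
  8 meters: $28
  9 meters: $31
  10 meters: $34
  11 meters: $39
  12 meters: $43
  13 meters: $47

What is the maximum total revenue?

Build best[k] bottom-up: best[k] = max over allowed piece i of (p[i] + best[k−i]).
best[1] = 3
best[2] = max(3+3, 7+0) = 7
best[3] = max(3+7, 7+3, 10+0) = 10
best[4] = max(3+10, 7+7, 10+3, 13+0) = 14
best[5] = max(3+14, 7+10, 10+7, 13+3, 16+0) = 17
best[6] = max(3+17, 7+14, 10+10, 13+7, 16+3, 19+0) = 21
best[7] = max(3+21, 7+17, 10+14, …, 19+3, 23+0) = 24
best[8] = max(3+24, 7+21, 10+17, …, 23+3, 28+0) = 28
best[9] = max(3+28, 7+24, 10+21, …, 28+3, 31+0) = 31
best[10] = max(3+31, 7+28, 10+24, …, 31+3, 34+0) = 35
best[11] = max(3+35, 7+31, 10+28, …, 34+3, 39+0) = 39
best[12] = max(3+39, 7+35, 10+31, …, 39+3, 43+0) = 43
best[13] = max(3+43, 7+39, 10+35, …, 43+3, 47+0) = 47
Best is to sell the whole 13-meter piece uncut for $47.

47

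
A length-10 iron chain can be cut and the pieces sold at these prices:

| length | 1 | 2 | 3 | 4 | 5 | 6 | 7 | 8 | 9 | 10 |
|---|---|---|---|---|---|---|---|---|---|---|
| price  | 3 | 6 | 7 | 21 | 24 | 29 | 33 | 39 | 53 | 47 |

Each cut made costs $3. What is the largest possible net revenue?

Consider every possible first cut. net[k] is the best of p[i]+net[k−i] over all sellable i≤k, charging 3 whenever i<k.
net[1] = 3
net[2] = max(3+3-3, 6+0) = 6
net[3] = max(3+6-3, 6+3-3, 7+0) = 7
net[4] = max(3+7-3, 6+6-3, 7+3-3, 21+0) = 21
net[5] = max(3+21-3, 6+7-3, 7+6-3, 21+3-3, 24+0) = 24
net[6] = max(3+24-3, 6+21-3, 7+7-3, 21+6-3, 24+3-3, 29+0) = 29
net[7] = max(3+29-3, 6+24-3, 7+21-3, …, 29+3-3, 33+0) = 33
net[8] = max(3+33-3, 6+29-3, 7+24-3, …, 33+3-3, 39+0) = 39
net[9] = max(3+39-3, 6+33-3, 7+29-3, …, 39+3-3, 53+0) = 53
net[10] = max(3+53-3, 6+39-3, 7+33-3, …, 53+3-3, 47+0) = 53
One optimal plan: pieces 9 + 1 (1 cut) → $56 − $3 = $53.

53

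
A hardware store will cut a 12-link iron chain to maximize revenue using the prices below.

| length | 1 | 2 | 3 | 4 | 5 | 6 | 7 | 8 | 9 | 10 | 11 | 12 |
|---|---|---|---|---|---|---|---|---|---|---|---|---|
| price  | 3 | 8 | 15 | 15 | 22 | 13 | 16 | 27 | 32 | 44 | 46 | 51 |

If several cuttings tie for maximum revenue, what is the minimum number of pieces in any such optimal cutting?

4

Let r[k] be the best obtainable value from length k. For each k, try every first piece i and keep the best of price[i] + r[k−i].
r[1] = 3
r[2] = 8
r[3] = 15
r[4] = 18  (first piece 1, then r[3]=15)
r[5] = 23  (first piece 2, then r[3]=15)
r[6] = 30  (first piece 3, then r[3]=15)
r[7] = 33  (first piece 1, then r[6]=30)
r[8] = 38  (first piece 2, then r[6]=30)
r[9] = 45  (first piece 3, then r[6]=30)
r[10] = 48  (first piece 1, then r[9]=45)
r[11] = 53  (first piece 2, then r[9]=45)
r[12] = 60  (first piece 3, then r[9]=45)
Maximum revenue is $60.
Now minimize piece count subject to staying optimal: for each k, pieces[k] = 1 + min over i with p[i]+r[k−i]=r[k] of pieces[k−i].
pieces[9] = 3
pieces[10] = 4
pieces[11] = 4
pieces[12] = 4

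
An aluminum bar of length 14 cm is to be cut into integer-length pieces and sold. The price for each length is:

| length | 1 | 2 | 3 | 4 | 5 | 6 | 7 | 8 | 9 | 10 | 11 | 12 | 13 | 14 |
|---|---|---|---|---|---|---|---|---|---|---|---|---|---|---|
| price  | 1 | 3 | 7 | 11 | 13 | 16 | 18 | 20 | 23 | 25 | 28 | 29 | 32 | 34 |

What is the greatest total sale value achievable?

Let R[k] be the best obtainable value from length k. For each k, try every first piece i and keep the best of price[i] + R[k−i].
R[1] = 1
R[2] = 3
R[3] = 7
R[4] = 11
R[5] = 13
R[6] = 16
R[7] = 18  (first piece 3, then R[4]=11)
R[8] = 22  (first piece 4, then R[4]=11)
R[9] = 24  (first piece 4, then R[5]=13)
R[10] = 27  (first piece 4, then R[6]=16)
R[11] = 29  (first piece 3, then R[8]=22)
R[12] = 33  (first piece 4, then R[8]=22)
R[13] = 35  (first piece 4, then R[9]=24)
R[14] = 38  (first piece 4, then R[10]=27)
One optimal cutting: 6 + 4 + 4 → $16 + $11 + $11 = $38.

38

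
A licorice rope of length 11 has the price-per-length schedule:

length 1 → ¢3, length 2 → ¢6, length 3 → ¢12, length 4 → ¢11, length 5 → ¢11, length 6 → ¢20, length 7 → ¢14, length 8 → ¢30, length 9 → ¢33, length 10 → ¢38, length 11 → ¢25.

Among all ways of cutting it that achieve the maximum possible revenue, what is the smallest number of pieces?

Let r[k] be the best obtainable value from length k. For each k, try every first piece i and keep the best of price[i] + r[k−i].
r[1] = 3
r[2] = max(3+3, 6+0) = 6
r[3] = max(3+6, 6+3, 12+0) = 12
r[4] = max(3+12, 6+6, 12+3, 11+0) = 15
r[5] = max(3+15, 6+12, 12+6, 11+3, 11+0) = 18
r[6] = max(3+18, 6+15, 12+12, 11+6, 11+3, 20+0) = 24
r[7] = max(3+24, 6+18, 12+15, …, 20+3, 14+0) = 27
r[8] = max(3+27, 6+24, 12+18, …, 14+3, 30+0) = 30
r[9] = max(3+30, 6+27, 12+24, …, 30+3, 33+0) = 36
r[10] = max(3+36, 6+30, 12+27, …, 33+3, 38+0) = 39
r[11] = max(3+39, 6+36, 12+30, …, 38+3, 25+0) = 42
Maximum revenue is ¢42.
Now minimize piece count subject to staying optimal: for each k, pieces[k] = 1 + min over i with p[i]+r[k−i]=r[k] of pieces[k−i].
pieces[8] = 1
pieces[9] = 3
pieces[10] = 4
pieces[11] = 2

2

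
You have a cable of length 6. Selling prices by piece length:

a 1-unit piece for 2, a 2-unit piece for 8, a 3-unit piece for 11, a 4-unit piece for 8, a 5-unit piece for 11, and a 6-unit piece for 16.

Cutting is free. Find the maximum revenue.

Consider every possible first cut. r[k] is the best of p[i]+r[k−i] over all sellable i≤k.
r[1] = 2
r[2] = 8
r[3] = 11
r[4] = 16  (first piece 2, then r[2]=8)
r[5] = 19  (first piece 2, then r[3]=11)
r[6] = 24  (first piece 2, then r[4]=16)
One optimal cutting: 2 + 2 + 2 → 8 + 8 + 8 = 24.

24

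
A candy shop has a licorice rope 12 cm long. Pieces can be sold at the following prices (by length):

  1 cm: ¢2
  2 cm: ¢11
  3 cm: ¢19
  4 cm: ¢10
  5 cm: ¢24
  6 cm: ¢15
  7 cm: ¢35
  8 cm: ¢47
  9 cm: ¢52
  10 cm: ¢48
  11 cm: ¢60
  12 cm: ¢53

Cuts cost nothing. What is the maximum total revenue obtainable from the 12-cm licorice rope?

Consider every possible first cut. R[k] is the best of p[i]+R[k−i] over all sellable i≤k.
R[1] = 2
R[2] = max(2+2, 11+0) = 11
R[3] = max(2+11, 11+2, 19+0) = 19
R[4] = max(2+19, 11+11, 19+2, 10+0) = 22
R[5] = max(2+22, 11+19, 19+11, 10+2, 24+0) = 30
R[6] = max(2+30, 11+22, 19+19, 10+11, 24+2, 15+0) = 38
R[7] = max(2+38, 11+30, 19+22, …, 15+2, 35+0) = 41
R[8] = max(2+41, 11+38, 19+30, …, 35+2, 47+0) = 49
R[9] = max(2+49, 11+41, 19+38, …, 47+2, 52+0) = 57
R[10] = max(2+57, 11+49, 19+41, …, 52+2, 48+0) = 60
R[11] = max(2+60, 11+57, 19+49, …, 48+2, 60+0) = 68
R[12] = max(2+68, 11+60, 19+57, …, 60+2, 53+0) = 76
One optimal cutting: 3 + 3 + 3 + 3 → ¢19 + ¢19 + ¢19 + ¢19 = ¢76.

76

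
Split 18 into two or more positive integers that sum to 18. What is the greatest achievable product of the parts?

729

Define m[k] = max over 1≤i<k of i · max(k−i, m[k−i]); the inner max lets the remainder stay uncut if that's better.
Small cases: m[2]=1, m[3]=2, m[4]=4, m[5]=6, m[6]=9, m[7]=12, m[8]=18, m[9]=27, m[10]=36.
m[11] = max(1·36, 2·27, 3·18, …, 9·2, 10·1) = 54
m[12] = max(1·54, 2·36, 3·27, …, 10·2, 11·1) = 81
m[13] = max(1·81, 2·54, 3·36, …, 11·2, 12·1) = 108
m[14] = max(1·108, 2·81, 3·54, …, 12·2, 13·1) = 162
m[15] = max(1·162, 2·108, 3·81, …, 13·2, 14·1) = 243
m[16] = max(1·243, 2·162, 3·108, …, 14·2, 15·1) = 324
m[17] = max(1·324, 2·243, 3·162, …, 15·2, 16·1) = 486
m[18] = max(1·486, 2·324, 3·243, …, 16·2, 17·1) = 729
One optimal split: 3 + 3 + 3 + 3 + 3 + 3; product 3·3·3·3·3·3 = 729.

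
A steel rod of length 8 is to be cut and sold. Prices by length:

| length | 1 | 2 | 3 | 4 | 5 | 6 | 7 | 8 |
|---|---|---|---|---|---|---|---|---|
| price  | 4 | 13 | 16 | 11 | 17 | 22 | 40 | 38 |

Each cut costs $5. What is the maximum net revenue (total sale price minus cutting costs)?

Build r[k] bottom-up: r[k] = max over allowed piece i of (p[i] + r[k−i]) − 5 per cut.
r[1] = 4
r[2] = max(4+4-5, 13+0) = 13
r[3] = max(4+13-5, 13+4-5, 16+0) = 16
r[4] = max(4+16-5, 13+13-5, 16+4-5, 11+0) = 21
r[5] = max(4+21-5, 13+16-5, 16+13-5, 11+4-5, 17+0) = 24
r[6] = max(4+24-5, 13+21-5, 16+16-5, 11+13-5, 17+4-5, 22+0) = 29
r[7] = max(4+29-5, 13+24-5, 16+21-5, …, 22+4-5, 40+0) = 40
r[8] = max(4+40-5, 13+29-5, 16+24-5, …, 40+4-5, 38+0) = 39
One optimal plan: pieces 7 + 1 (1 cut) → $44 − $5 = $39.

39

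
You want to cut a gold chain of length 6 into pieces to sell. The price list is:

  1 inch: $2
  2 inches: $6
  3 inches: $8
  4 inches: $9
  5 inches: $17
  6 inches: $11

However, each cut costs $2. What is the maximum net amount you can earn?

17

Consider every possible first cut. r[k] is the best of p[i]+r[k−i] over all sellable i≤k, charging 2 whenever i<k.
r[1] = 2
r[2] = max(2+2-2, 6+0) = 6
r[3] = max(2+6-2, 6+2-2, 8+0) = 8
r[4] = max(2+8-2, 6+6-2, 8+2-2, 9+0) = 10
r[5] = max(2+10-2, 6+8-2, 8+6-2, 9+2-2, 17+0) = 17
r[6] = max(2+17-2, 6+10-2, 8+8-2, 9+6-2, 17+2-2, 11+0) = 17
One optimal plan: pieces 5 + 1 (1 cut) → $19 − $2 = $17.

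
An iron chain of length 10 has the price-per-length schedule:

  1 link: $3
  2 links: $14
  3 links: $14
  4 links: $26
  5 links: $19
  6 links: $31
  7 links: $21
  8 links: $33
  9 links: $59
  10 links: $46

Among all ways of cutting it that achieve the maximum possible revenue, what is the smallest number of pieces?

Build r[k] bottom-up: r[k] = max over allowed piece i of (p[i] + r[k−i]).
r[1] = 3
r[2] = max(3+3, 14+0) = 14
r[3] = max(3+14, 14+3, 14+0) = 17
r[4] = max(3+17, 14+14, 14+3, 26+0) = 28
r[5] = max(3+28, 14+17, 14+14, 26+3, 19+0) = 31
r[6] = max(3+31, 14+28, 14+17, 26+14, 19+3, 31+0) = 42
r[7] = max(3+42, 14+31, 14+28, …, 31+3, 21+0) = 45
r[8] = max(3+45, 14+42, 14+31, …, 21+3, 33+0) = 56
r[9] = max(3+56, 14+45, 14+42, …, 33+3, 59+0) = 59
r[10] = max(3+59, 14+56, 14+45, …, 59+3, 46+0) = 70
Maximum revenue is $70.
Now minimize piece count subject to staying optimal: for each k, pieces[k] = 1 + min over i with p[i]+r[k−i]=r[k] of pieces[k−i].
pieces[7] = 4
pieces[8] = 4
pieces[9] = 1
pieces[10] = 5

5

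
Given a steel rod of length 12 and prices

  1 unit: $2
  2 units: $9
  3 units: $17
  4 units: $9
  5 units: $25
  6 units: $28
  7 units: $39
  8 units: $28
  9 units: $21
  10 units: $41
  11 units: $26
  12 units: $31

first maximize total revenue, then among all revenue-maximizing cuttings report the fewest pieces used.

4

Build r[k] bottom-up: r[k] = max over allowed piece i of (p[i] + r[k−i]).
r[1] = 2
r[2] = 9
r[3] = 17
r[4] = 19  (first piece 1, then r[3]=17)
r[5] = 26  (first piece 2, then r[3]=17)
r[6] = 34  (first piece 3, then r[3]=17)
r[7] = 39
r[8] = 43  (first piece 2, then r[6]=34)
r[9] = 51  (first piece 3, then r[6]=34)
r[10] = 56  (first piece 3, then r[7]=39)
r[11] = 60  (first piece 2, then r[9]=51)
r[12] = 68  (first piece 3, then r[9]=51)
Maximum revenue is $68.
Now minimize piece count subject to staying optimal: for each k, pieces[k] = 1 + min over i with p[i]+r[k−i]=r[k] of pieces[k−i].
pieces[9] = 3
pieces[10] = 2
pieces[11] = 4
pieces[12] = 4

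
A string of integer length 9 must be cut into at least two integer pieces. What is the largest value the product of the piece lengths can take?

Let g[k] be the best product for length k (with at least one cut). For each first piece i, the rest contributes max(k−i, g[k−i]).
g[2] = 1*max(1,0) = 1*1 = 1
g[3] = max(1*2, 2*1) = 2
g[4] = max(1*3, 2*2, 3*1) = 4
g[5] = max(1*4, 2*3, 3*2, 4*1) = 6
g[6] = max(1*6, 2*4, 3*3, 4*2, 5*1) = 9
g[7] = max(1*9, 2*6, 3*4, 4*3, 5*2, 6*1) = 12
g[8] = max(1*12, 2*9, 3*6, …, 6*2, 7*1) = 18
g[9] = max(1*18, 2*12, 3*9, …, 7*2, 8*1) = 27
One optimal split: 3 + 3 + 3; product 3*3*3 = 27.

27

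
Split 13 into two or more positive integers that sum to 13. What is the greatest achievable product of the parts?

Let f[k] be the best product for length k (with at least one cut). For each first piece i, the rest contributes max(k−i, f[k−i]).
f[2] = 1·max(1,0) = 1·1 = 1
f[3] = max(1·2, 2·1) = 2
f[4] = max(1·3, 2·2, 3·1) = 4
f[5] = max(1·4, 2·3, 3·2, 4·1) = 6
f[6] = max(1·6, 2·4, 3·3, 4·2, 5·1) = 9
f[7] = max(1·9, 2·6, 3·4, 4·3, 5·2, 6·1) = 12
f[8] = max(1·12, 2·9, 3·6, …, 6·2, 7·1) = 18
f[9] = max(1·18, 2·12, 3·9, …, 7·2, 8·1) = 27
f[10] = max(1·27, 2·18, 3·12, …, 8·2, 9·1) = 36
f[11] = max(1·36, 2·27, 3·18, …, 9·2, 10·1) = 54
f[12] = max(1·54, 2·36, 3·27, …, 10·2, 11·1) = 81
f[13] = max(1·81, 2·54, 3·36, …, 11·2, 12·1) = 108
One optimal split: 3 + 3 + 3 + 2 + 2; product 3·3·3·2·2 = 108.

108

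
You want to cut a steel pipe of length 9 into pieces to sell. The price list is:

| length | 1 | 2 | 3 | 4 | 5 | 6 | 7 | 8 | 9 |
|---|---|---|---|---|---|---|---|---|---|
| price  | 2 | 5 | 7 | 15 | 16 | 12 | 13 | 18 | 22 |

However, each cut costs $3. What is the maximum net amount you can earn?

Build net[k] bottom-up: net[k] = max over allowed piece i of (p[i] + net[k−i]) − 3 per cut.
net[1] = 2
net[2] = 5
net[3] = 7
net[4] = 15
net[5] = 16
net[6] = 17  (first piece 2, then net[4]=15)
net[7] = 19  (first piece 3, then net[4]=15)
net[8] = 27  (first piece 4, then net[4]=15)
net[9] = 28  (first piece 4, then net[5]=16)
One optimal plan: pieces 5 + 4 (1 cut) → $31 − $3 = $28.

28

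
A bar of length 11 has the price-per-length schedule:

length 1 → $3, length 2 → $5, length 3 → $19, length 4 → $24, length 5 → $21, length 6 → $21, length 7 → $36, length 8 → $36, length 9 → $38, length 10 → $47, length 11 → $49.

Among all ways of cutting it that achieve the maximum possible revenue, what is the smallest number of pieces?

Build r[k] bottom-up: r[k] = max over allowed piece i of (p[i] + r[k−i]).
r[1] = 3
r[2] = max(3+3, 5+0) = 6
r[3] = max(3+6, 5+3, 19+0) = 19
r[4] = max(3+19, 5+6, 19+3, 24+0) = 24
r[5] = max(3+24, 5+19, 19+6, 24+3, 21+0) = 27
r[6] = max(3+27, 5+24, 19+19, 24+6, 21+3, 21+0) = 38
r[7] = max(3+38, 5+27, 19+24, …, 21+3, 36+0) = 43
r[8] = max(3+43, 5+38, 19+27, …, 36+3, 36+0) = 48
r[9] = max(3+48, 5+43, 19+38, …, 36+3, 38+0) = 57
r[10] = max(3+57, 5+48, 19+43, …, 38+3, 47+0) = 62
r[11] = max(3+62, 5+57, 19+48, …, 47+3, 49+0) = 67
Maximum revenue is $67.
Now minimize piece count subject to staying optimal: for each k, pieces[k] = 1 + min over i with p[i]+r[k−i]=r[k] of pieces[k−i].
pieces[8] = 2
pieces[9] = 3
pieces[10] = 3
pieces[11] = 3

3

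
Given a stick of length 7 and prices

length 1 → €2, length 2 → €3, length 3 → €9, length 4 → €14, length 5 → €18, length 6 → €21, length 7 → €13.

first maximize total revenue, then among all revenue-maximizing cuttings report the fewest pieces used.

2

Let r[k] be the best obtainable value from length k. For each k, try every first piece i and keep the best of price[i] + r[k−i].
r[1] = 2
r[2] = 4  (first piece 1, then r[1]=2)
r[3] = 9
r[4] = 14
r[5] = 18
r[6] = 21
r[7] = 23  (first piece 1, then r[6]=21)
Maximum revenue is €23.
Now minimize piece count subject to staying optimal: for each k, pieces[k] = 1 + min over i with p[i]+r[k−i]=r[k] of pieces[k−i].
pieces[4] = 1
pieces[5] = 1
pieces[6] = 1
pieces[7] = 2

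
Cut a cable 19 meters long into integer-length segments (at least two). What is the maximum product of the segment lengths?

Let m[k] be the best product for length k (with at least one cut). For each first piece i, the rest contributes max(k−i, m[k−i]).
m[2] = 1·max(1,0) = 1·1 = 1
m[3] = 1·max(2,1) = 1·2 = 2
m[4] = 2·max(2,1) = 2·2 = 4
m[5] = 2·max(3,2) = 2·3 = 6
m[6] = 3·max(3,2) = 3·3 = 9
m[7] = 2·max(5,6) = 2·6 = 12
m[8] = 2·max(6,9) = 2·9 = 18
m[9] = 3·max(6,9) = 3·9 = 27
m[10] = 2·max(8,18) = 2·18 = 36
m[11] = 2·max(9,27) = 2·27 = 54
m[12] = 3·max(9,27) = 3·27 = 81
m[13] = 2·max(11,54) = 2·54 = 108
m[14] = 2·max(12,81) = 2·81 = 162
m[15] = 3·max(12,81) = 3·81 = 243
m[16] = 2·max(14,162) = 2·162 = 324
m[17] = 2·max(15,243) = 2·243 = 486
m[18] = 3·max(15,243) = 3·243 = 729
m[19] = 2·max(17,486) = 2·486 = 972
One optimal split: 3 + 3 + 3 + 3 + 3 + 2 + 2; product 3·3·3·3·3·2·2 = 972.

972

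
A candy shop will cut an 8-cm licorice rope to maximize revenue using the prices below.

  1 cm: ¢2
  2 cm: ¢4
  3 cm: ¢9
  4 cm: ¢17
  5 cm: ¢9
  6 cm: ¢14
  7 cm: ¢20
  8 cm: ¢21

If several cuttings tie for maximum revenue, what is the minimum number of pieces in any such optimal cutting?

2

Consider every possible first cut. r[k] is the best of p[i]+r[k−i] over all sellable i≤k.
r[1] = 2
r[2] = 4  (first piece 1, then r[1]=2)
r[3] = 9
r[4] = 17
r[5] = 19  (first piece 1, then r[4]=17)
r[6] = 21  (first piece 1, then r[5]=19)
r[7] = 26  (first piece 3, then r[4]=17)
r[8] = 34  (first piece 4, then r[4]=17)
Maximum revenue is ¢34.
Now minimize piece count subject to staying optimal: for each k, pieces[k] = 1 + min over i with p[i]+r[k−i]=r[k] of pieces[k−i].
pieces[5] = 2
pieces[6] = 2
pieces[7] = 2
pieces[8] = 2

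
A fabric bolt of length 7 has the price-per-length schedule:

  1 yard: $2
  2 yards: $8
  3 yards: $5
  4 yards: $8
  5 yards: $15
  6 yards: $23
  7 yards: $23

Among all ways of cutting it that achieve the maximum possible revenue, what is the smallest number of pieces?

Let r[k] be the best obtainable value from length k. For each k, try every first piece i and keep the best of price[i] + r[k−i].
r[1] = 2
r[2] = 8
r[3] = 10  (first piece 1, then r[2]=8)
r[4] = 16  (first piece 2, then r[2]=8)
r[5] = 18  (first piece 1, then r[4]=16)
r[6] = 24  (first piece 2, then r[4]=16)
r[7] = 26  (first piece 1, then r[6]=24)
Maximum revenue is $26.
Now minimize piece count subject to staying optimal: for each k, pieces[k] = 1 + min over i with p[i]+r[k−i]=r[k] of pieces[k−i].
pieces[4] = 2
pieces[5] = 3
pieces[6] = 3
pieces[7] = 4

4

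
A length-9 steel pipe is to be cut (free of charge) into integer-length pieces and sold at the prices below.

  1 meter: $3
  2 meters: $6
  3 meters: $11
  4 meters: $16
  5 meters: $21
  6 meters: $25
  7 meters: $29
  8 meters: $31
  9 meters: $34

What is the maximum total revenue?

37

Build R[k] bottom-up: R[k] = max over allowed piece i of (p[i] + R[k−i]).
R[1] = 3
R[2] = 6  (first piece 1, then R[1]=3)
R[3] = 11
R[4] = 16
R[5] = 21
R[6] = 25
R[7] = 29
R[8] = 32  (first piece 1, then R[7]=29)
R[9] = 37  (first piece 4, then R[5]=21)
One optimal cutting: 5 + 4 → $21 + $16 = $37.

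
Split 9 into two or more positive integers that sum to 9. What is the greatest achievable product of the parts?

Fill prod[k] for k=2..9: at each k try every first piece i and multiply by the better of (k−i) uncut or prod[k−i].
prod[2] = 1·max(1,0) = 1·1 = 1
prod[3] = 1·max(2,1) = 1·2 = 2
prod[4] = 2·max(2,1) = 2·2 = 4
prod[5] = 2·max(3,2) = 2·3 = 6
prod[6] = 3·max(3,2) = 3·3 = 9
prod[7] = 2·max(5,6) = 2·6 = 12
prod[8] = 2·max(6,9) = 2·9 = 18
prod[9] = 3·max(6,9) = 3·9 = 27
One optimal split: 3 + 3 + 3; product 3·3·3 = 27.

27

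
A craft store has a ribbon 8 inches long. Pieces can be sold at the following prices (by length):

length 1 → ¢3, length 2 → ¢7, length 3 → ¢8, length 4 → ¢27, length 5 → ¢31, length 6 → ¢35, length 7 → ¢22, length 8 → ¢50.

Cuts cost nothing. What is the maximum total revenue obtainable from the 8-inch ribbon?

Consider every possible first cut. v[k] is the best of p[i]+v[k−i] over all sellable i≤k.
v[1] = 3
v[2] = 7
v[3] = 10  (first piece 1, then v[2]=7)
v[4] = 27
v[5] = 31
v[6] = 35
v[7] = 38  (first piece 1, then v[6]=35)
v[8] = 54  (first piece 4, then v[4]=27)
One optimal cutting: 4 + 4 → ¢27 + ¢27 = ¢54.

54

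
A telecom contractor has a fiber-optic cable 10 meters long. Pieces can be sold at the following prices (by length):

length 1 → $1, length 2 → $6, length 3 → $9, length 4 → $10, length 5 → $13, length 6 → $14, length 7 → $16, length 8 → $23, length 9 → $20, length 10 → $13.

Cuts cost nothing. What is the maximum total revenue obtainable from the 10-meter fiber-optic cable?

Build R[k] bottom-up: R[k] = max over allowed piece i of (p[i] + R[k−i]).
R[1] = 1
R[2] = max(1+1, 6+0) = 6
R[3] = max(1+6, 6+1, 9+0) = 9
R[4] = max(1+9, 6+6, 9+1, 10+0) = 12
R[5] = max(1+12, 6+9, 9+6, 10+1, 13+0) = 15
R[6] = max(1+15, 6+12, 9+9, 10+6, 13+1, 14+0) = 18
R[7] = max(1+18, 6+15, 9+12, …, 14+1, 16+0) = 21
R[8] = max(1+21, 6+18, 9+15, …, 16+1, 23+0) = 24
R[9] = max(1+24, 6+21, 9+18, …, 23+1, 20+0) = 27
R[10] = max(1+27, 6+24, 9+21, …, 20+1, 13+0) = 30
One optimal cutting: 2 + 2 + 2 + 2 + 2 → $6 + $6 + $6 + $6 + $6 = $30.

30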